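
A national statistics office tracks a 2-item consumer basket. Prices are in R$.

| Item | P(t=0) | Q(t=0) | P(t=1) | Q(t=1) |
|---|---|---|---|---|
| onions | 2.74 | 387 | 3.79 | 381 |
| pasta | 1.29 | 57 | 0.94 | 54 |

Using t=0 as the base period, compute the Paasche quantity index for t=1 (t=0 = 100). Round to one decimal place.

98.3

Paasche quantity index uses current-period prices as weights.
ΣP(t=1)·Q(t=1) = 3.79×381 + 0.94×54 = 1443.99 + 50.76 = 1494.75
ΣP(t=1)·Q(t=0) = 3.79×387 + 0.94×57 = 1466.73 + 53.58 = 1520.31
Index = 1494.75 / 1520.31 × 100 = 98.3188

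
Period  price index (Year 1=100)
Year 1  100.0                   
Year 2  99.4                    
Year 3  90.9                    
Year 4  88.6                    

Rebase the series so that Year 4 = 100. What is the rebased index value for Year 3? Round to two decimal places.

102.60

Rebased(Year 3) = 90.9 / 88.6 × 100 = 102.5959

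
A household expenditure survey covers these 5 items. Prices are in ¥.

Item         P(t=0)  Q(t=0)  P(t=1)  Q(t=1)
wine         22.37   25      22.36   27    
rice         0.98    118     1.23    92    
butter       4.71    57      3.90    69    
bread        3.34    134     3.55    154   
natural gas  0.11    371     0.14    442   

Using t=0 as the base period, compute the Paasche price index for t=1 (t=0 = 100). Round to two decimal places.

100.79

Paasche price index uses current-period quantities as weights.
ΣP(t=1)·Q(t=1) = 22.36×27 + 1.23×92 + 3.90×69 + 3.55×154 + 0.14×442 = 603.72 + 113.16 + 269.1 + 546.7 + 61.88 = 1594.56
ΣP(t=0)·Q(t=1) = 22.37×27 + 0.98×92 + 4.71×69 + 3.34×154 + 0.11×442 = 603.99 + 90.16 + 324.99 + 514.36 + 48.62 = 1582.12
Index = 1594.56 / 1582.12 × 100 = 100.7863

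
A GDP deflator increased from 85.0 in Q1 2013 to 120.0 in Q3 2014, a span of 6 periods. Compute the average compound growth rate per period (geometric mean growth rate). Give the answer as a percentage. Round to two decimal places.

Growth factor = (120.0/85.0)^(1/6) = (1.411765)^(1/6) = 1.059157
Growth rate = 1.059157 − 1 = 0.059157 = 5.9157%

5.92%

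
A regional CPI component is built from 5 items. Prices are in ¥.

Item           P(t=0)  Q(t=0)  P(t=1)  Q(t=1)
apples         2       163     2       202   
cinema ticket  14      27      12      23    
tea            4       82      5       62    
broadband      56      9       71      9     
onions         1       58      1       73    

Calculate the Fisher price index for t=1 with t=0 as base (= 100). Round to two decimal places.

109.98

Laspeyres component (base-period weights):
ΣP(t=1)Q(t=0) = 2×163 + 12×27 + 5×82 + 71×9 + 1×58 = 326 + 324 + 410 + 639 + 58 = 1757
ΣP(t=0)Q(t=0) = 2×163 + 14×27 + 4×82 + 56×9 + 1×58 = 326 + 378 + 328 + 504 + 58 = 1594
L = 1757 / 1594 × 100 = 110.2258
Paasche component (current-period weights):
ΣP(t=1)Q(t=1) = 2×202 + 12×23 + 5×62 + 71×9 + 1×73 = 404 + 276 + 310 + 639 + 73 = 1702
ΣP(t=0)Q(t=1) = 2×202 + 14×23 + 4×62 + 56×9 + 1×73 = 404 + 322 + 248 + 504 + 73 = 1551
P = 1702 / 1551 × 100 = 109.7357
Fisher = √(L × P) = √(110.2258 × 109.7357) = 109.9805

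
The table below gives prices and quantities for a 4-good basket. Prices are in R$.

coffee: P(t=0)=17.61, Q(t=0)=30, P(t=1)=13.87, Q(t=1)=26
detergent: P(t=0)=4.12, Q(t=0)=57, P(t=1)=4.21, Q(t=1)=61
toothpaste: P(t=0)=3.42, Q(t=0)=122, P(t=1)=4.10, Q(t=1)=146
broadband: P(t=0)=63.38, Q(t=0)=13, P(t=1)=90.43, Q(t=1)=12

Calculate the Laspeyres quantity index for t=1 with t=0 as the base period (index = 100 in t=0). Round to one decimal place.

Laspeyres quantity index uses base-period prices as weights.
ΣP(t=0)·Q(t=1) = 17.61×26 + 4.12×61 + 3.42×146 + 63.38×12 = 457.86 + 251.32 + 499.32 + 760.56 = 1969.06
ΣP(t=0)·Q(t=0) = 17.61×30 + 4.12×57 + 3.42×122 + 63.38×13 = 528.3 + 234.84 + 417.24 + 823.94 = 2004.32
Index = 1969.06 / 2004.32 × 100 = 98.2408

98.2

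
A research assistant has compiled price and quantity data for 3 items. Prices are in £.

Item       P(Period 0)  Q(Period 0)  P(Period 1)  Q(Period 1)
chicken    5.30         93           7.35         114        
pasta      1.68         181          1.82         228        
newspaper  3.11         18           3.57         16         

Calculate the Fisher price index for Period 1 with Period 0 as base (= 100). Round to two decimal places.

Laspeyres component (base-period weights):
ΣP(Period 1)Q(Period 0) = 7.35×93 + 1.82×181 + 3.57×18 = 683.55 + 329.42 + 64.26 = 1077.23
ΣP(Period 0)Q(Period 0) = 5.30×93 + 1.68×181 + 3.11×18 = 492.9 + 304.08 + 55.98 = 852.96
L = 1077.23 / 852.96 × 100 = 126.2931
Paasche component (current-period weights):
ΣP(Period 1)Q(Period 1) = 7.35×114 + 1.82×228 + 3.57×16 = 837.9 + 414.96 + 57.12 = 1309.98
ΣP(Period 0)Q(Period 1) = 5.30×114 + 1.68×228 + 3.11×16 = 604.2 + 383.04 + 49.76 = 1037
P = 1309.98 / 1037 × 100 = 126.3240
Fisher = √(L × P) = √(126.2931 × 126.3240) = 126.3086

126.31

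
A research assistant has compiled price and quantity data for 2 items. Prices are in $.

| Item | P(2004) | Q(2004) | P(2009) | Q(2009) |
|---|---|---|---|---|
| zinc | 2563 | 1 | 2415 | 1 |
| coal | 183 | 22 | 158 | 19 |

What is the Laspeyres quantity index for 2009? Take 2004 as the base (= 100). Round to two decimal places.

Laspeyres quantity index uses base-period prices as weights.
ΣP(2004)·Q(2009) = 2563×1 + 183×19 = 2563 + 3477 = 6040
ΣP(2004)·Q(2004) = 2563×1 + 183×22 = 2563 + 4026 = 6589
Index = 6040 / 6589 × 100 = 91.6679

91.67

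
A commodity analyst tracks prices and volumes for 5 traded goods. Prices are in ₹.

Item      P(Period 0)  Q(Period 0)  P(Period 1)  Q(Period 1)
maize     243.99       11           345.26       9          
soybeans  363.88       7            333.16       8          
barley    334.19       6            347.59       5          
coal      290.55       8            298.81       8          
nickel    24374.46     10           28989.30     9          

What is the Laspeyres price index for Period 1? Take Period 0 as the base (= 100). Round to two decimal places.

Laspeyres price index uses base-period quantities as weights.
ΣP(Period 1)·Q(Period 0) = 345.26×11 + 333.16×7 + 347.59×6 + 298.81×8 + 28989.30×10 = 3797.86 + 2332.12 + 2085.54 + 2390.48 + 289893 = 300499
ΣP(Period 0)·Q(Period 0) = 243.99×11 + 363.88×7 + 334.19×6 + 290.55×8 + 24374.46×10 = 2683.89 + 2547.16 + 2005.14 + 2324.4 + 243744.6 = 253305.19
Index = 300499 / 253305.19 × 100 = 118.6312

118.63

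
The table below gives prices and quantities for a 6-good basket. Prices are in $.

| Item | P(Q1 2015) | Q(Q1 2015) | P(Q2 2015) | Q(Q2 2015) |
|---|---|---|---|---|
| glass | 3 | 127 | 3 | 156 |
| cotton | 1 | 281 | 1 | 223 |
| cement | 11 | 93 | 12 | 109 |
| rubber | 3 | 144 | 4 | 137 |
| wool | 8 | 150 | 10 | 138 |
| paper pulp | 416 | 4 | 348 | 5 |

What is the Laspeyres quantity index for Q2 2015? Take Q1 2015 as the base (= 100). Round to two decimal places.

110.12

Laspeyres quantity index uses base-period prices as weights.
ΣP(Q1 2015)·Q(Q2 2015) = 3×156 + 1×223 + 11×109 + 3×137 + 8×138 + 416×5 = 468 + 223 + 1199 + 411 + 1104 + 2080 = 5485
ΣP(Q1 2015)·Q(Q1 2015) = 3×127 + 1×281 + 11×93 + 3×144 + 8×150 + 416×4 = 381 + 281 + 1023 + 432 + 1200 + 1664 = 4981
Index = 5485 / 4981 × 100 = 110.1185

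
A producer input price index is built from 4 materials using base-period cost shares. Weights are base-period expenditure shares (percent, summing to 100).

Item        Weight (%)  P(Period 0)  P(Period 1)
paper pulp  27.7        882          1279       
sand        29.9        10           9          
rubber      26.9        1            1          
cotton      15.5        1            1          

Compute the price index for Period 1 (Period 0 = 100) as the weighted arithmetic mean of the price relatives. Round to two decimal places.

paper pulp: 27.7 × (1279/882) = 27.7 × 1.450113 = 40.1681
sand: 29.9 × (9/10) = 29.9 × 0.900000 = 26.9100
rubber: 26.9 × (1/1) = 26.9 × 1.000000 = 26.9000
cotton: 15.5 × (1/1) = 15.5 × 1.000000 = 15.5000
Index = Σ wᵢ·(p₁ᵢ/p₀ᵢ) = 40.1681 + 26.9100 + 26.9000 + 15.5000 = 109.4781

109.48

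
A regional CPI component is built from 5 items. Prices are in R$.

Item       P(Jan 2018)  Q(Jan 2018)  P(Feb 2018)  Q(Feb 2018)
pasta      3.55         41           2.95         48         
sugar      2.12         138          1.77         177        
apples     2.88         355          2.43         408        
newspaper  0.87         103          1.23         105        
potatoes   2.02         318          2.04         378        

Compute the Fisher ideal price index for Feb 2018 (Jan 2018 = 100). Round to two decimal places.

Laspeyres component (base-period weights):
ΣP(Feb 2018)Q(Jan 2018) = 2.95×41 + 1.77×138 + 2.43×355 + 1.23×103 + 2.04×318 = 120.95 + 244.26 + 862.65 + 126.69 + 648.72 = 2003.27
ΣP(Jan 2018)Q(Jan 2018) = 3.55×41 + 2.12×138 + 2.88×355 + 0.87×103 + 2.02×318 = 145.55 + 292.56 + 1022.4 + 89.61 + 642.36 = 2192.48
L = 2003.27 / 2192.48 × 100 = 91.3700
Paasche component (current-period weights):
ΣP(Feb 2018)Q(Feb 2018) = 2.95×48 + 1.77×177 + 2.43×408 + 1.23×105 + 2.04×378 = 141.6 + 313.29 + 991.44 + 129.15 + 771.12 = 2346.6
ΣP(Jan 2018)Q(Feb 2018) = 3.55×48 + 2.12×177 + 2.88×408 + 0.87×105 + 2.02×378 = 170.4 + 375.24 + 1175.04 + 91.35 + 763.56 = 2575.59
P = 2346.6 / 2575.59 × 100 = 91.1092
Fisher = √(L × P) = √(91.3700 × 91.1092) = 91.2395

91.24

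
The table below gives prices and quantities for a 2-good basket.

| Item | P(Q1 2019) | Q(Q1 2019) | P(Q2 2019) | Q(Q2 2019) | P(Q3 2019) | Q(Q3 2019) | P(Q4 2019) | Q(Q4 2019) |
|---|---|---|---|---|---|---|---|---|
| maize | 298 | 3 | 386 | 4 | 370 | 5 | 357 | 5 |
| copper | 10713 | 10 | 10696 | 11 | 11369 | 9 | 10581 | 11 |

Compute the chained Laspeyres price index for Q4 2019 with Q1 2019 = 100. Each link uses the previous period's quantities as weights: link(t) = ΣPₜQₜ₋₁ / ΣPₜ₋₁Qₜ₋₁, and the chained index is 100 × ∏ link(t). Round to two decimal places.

Link Q1 2019→Q2 2019:
ΣP(Q2 2019)Q(Q1 2019) = 386×3 + 10696×10 = 1158 + 106960 = 108118
ΣP(Q1 2019)Q(Q1 2019) = 298×3 + 10713×10 = 894 + 107130 = 108024
link = 108118/108024 = 1.000870
Link Q2 2019→Q3 2019:
ΣP(Q3 2019)Q(Q2 2019) = 370×4 + 11369×11 = 1480 + 125059 = 126539
ΣP(Q2 2019)Q(Q2 2019) = 386×4 + 10696×11 = 1544 + 117656 = 119200
link = 126539/119200 = 1.061569
Link Q3 2019→Q4 2019:
ΣP(Q4 2019)Q(Q3 2019) = 357×5 + 10581×9 = 1785 + 95229 = 97014
ΣP(Q3 2019)Q(Q3 2019) = 370×5 + 11369×9 = 1850 + 102321 = 104171
link = 97014/104171 = 0.931296
Chained index = 100 × 1.000870 × 1.061569 × 0.931296 = 98.9495

98.95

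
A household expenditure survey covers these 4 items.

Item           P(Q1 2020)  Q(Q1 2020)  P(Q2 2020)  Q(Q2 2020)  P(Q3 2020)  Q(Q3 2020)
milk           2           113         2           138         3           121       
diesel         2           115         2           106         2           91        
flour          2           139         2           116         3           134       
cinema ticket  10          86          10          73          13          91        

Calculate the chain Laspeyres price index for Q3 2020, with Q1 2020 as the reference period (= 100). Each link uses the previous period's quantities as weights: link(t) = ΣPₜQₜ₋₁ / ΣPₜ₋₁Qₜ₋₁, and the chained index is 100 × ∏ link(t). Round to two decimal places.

132.62

Link Q1 2020→Q2 2020:
ΣP(Q2 2020)Q(Q1 2020) = 2×113 + 2×115 + 2×139 + 10×86 = 226 + 230 + 278 + 860 = 1594
ΣP(Q1 2020)Q(Q1 2020) = 2×113 + 2×115 + 2×139 + 10×86 = 226 + 230 + 278 + 860 = 1594
link = 1594/1594 = 1.000000
Link Q2 2020→Q3 2020:
ΣP(Q3 2020)Q(Q2 2020) = 3×138 + 2×106 + 3×116 + 13×73 = 414 + 212 + 348 + 949 = 1923
ΣP(Q2 2020)Q(Q2 2020) = 2×138 + 2×106 + 2×116 + 10×73 = 276 + 212 + 232 + 730 = 1450
link = 1923/1450 = 1.326207
Chained index = 100 × 1.000000 × 1.326207 = 132.6207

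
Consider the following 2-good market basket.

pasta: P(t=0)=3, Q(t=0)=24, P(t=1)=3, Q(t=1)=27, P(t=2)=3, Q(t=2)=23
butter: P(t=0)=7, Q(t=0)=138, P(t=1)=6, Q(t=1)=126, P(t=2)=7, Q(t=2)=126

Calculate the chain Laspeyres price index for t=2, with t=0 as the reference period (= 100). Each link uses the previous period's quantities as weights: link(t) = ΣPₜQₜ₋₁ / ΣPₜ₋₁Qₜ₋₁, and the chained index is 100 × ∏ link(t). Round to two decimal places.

99.76

Link t=0→t=1:
ΣP(t=1)Q(t=0) = 3×24 + 6×138 = 72 + 828 = 900
ΣP(t=0)Q(t=0) = 3×24 + 7×138 = 72 + 966 = 1038
link = 900/1038 = 0.867052
Link t=1→t=2:
ΣP(t=2)Q(t=1) = 3×27 + 7×126 = 81 + 882 = 963
ΣP(t=1)Q(t=1) = 3×27 + 6×126 = 81 + 756 = 837
link = 963/837 = 1.150538
Chained index = 100 × 0.867052 × 1.150538 = 99.7576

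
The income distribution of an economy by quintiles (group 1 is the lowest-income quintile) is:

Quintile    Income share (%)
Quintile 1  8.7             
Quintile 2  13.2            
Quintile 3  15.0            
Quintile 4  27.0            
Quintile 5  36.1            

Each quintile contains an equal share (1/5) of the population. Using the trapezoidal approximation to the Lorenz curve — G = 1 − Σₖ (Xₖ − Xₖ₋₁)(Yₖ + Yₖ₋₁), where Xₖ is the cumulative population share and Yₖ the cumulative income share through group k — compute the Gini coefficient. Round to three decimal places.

0.274

Cumulative income shares Yₖ: 0.0870, 0.2190, 0.3690, 0.6390, 1.0000
Σ (Xₖ−Xₖ₋₁)(Yₖ+Yₖ₋₁) = (1/5)(0.0870+0.0000) + (1/5)(0.2190+0.0870) + (1/5)(0.3690+0.2190) + (1/5)(0.6390+0.3690) + (1/5)(1.0000+0.6390)
  = 0.0174 + 0.0612 + 0.1176 + 0.2016 + 0.3278 = 0.7256
G = 1 − 0.7256 = 0.2744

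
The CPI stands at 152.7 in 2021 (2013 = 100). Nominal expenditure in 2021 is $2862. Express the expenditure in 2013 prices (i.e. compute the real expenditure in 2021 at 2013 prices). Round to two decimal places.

1874.26

Real = Nominal ÷ (Index/100) = 2862 ÷ (152.7/100)
     = 2862 ÷ 1.527 = 1874.2633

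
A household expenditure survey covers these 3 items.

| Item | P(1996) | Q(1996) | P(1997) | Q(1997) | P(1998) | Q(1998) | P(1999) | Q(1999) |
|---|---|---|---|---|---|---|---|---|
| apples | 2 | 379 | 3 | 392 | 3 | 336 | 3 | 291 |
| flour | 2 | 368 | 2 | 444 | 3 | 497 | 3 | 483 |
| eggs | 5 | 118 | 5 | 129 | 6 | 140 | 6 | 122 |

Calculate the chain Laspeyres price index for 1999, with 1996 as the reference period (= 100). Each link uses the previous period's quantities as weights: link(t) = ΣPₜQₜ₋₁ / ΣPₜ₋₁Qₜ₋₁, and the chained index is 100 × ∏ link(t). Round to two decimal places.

143.18

Link 1996→1997:
ΣP(1997)Q(1996) = 3×379 + 2×368 + 5×118 = 1137 + 736 + 590 = 2463
ΣP(1996)Q(1996) = 2×379 + 2×368 + 5×118 = 758 + 736 + 590 = 2084
link = 2463/2084 = 1.181862
Link 1997→1998:
ΣP(1998)Q(1997) = 3×392 + 3×444 + 6×129 = 1176 + 1332 + 774 = 3282
ΣP(1997)Q(1997) = 3×392 + 2×444 + 5×129 = 1176 + 888 + 645 = 2709
link = 3282/2709 = 1.211517
Link 1998→1999:
ΣP(1999)Q(1998) = 3×336 + 3×497 + 6×140 = 1008 + 1491 + 840 = 3339
ΣP(1998)Q(1998) = 3×336 + 3×497 + 6×140 = 1008 + 1491 + 840 = 3339
link = 3339/3339 = 1.000000
Chained index = 100 × 1.181862 × 1.211517 × 1.000000 = 143.1846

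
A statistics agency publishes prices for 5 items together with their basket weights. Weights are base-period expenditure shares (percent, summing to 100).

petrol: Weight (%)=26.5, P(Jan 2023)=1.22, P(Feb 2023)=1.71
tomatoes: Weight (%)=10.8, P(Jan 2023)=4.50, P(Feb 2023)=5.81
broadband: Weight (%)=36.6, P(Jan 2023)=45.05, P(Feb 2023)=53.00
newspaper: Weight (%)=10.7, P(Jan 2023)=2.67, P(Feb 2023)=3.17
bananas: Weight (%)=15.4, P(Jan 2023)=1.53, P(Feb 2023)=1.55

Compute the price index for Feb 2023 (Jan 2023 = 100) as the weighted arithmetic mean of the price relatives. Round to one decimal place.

petrol: 26.5 × (1.71/1.22) = 26.5 × 1.401639 = 37.1434
tomatoes: 10.8 × (5.81/4.50) = 10.8 × 1.291111 = 13.9440
broadband: 36.6 × (53.00/45.05) = 36.6 × 1.176471 = 43.0588
newspaper: 10.7 × (3.17/2.67) = 10.7 × 1.187266 = 12.7037
bananas: 15.4 × (1.55/1.53) = 15.4 × 1.013072 = 15.6013
Index = Σ wᵢ·(p₁ᵢ/p₀ᵢ) = 37.1434 + 13.9440 + 43.0588 + 12.7037 + 15.6013 = 122.4513

122.5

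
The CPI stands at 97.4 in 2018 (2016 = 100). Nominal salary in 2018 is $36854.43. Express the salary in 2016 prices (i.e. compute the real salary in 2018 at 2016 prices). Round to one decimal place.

Real = Nominal ÷ (Index/100) = 36854.43 ÷ (97.4/100)
     = 36854.43 ÷ 0.974 = 37838.2238

37838.2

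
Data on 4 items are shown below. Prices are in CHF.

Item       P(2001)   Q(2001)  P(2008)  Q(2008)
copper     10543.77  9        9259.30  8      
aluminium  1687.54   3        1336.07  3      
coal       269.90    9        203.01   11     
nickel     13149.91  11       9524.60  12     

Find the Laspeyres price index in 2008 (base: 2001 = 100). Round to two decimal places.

Laspeyres price index uses base-period quantities as weights.
ΣP(2008)·Q(2001) = 9259.30×9 + 1336.07×3 + 203.01×9 + 9524.60×11 = 83333.7 + 4008.21 + 1827.09 + 104770.6 = 193939.6
ΣP(2001)·Q(2001) = 10543.77×9 + 1687.54×3 + 269.90×9 + 13149.91×11 = 94893.93 + 5062.62 + 2429.1 + 144649.01 = 247034.66
Index = 193939.6 / 247034.66 × 100 = 78.5070

78.51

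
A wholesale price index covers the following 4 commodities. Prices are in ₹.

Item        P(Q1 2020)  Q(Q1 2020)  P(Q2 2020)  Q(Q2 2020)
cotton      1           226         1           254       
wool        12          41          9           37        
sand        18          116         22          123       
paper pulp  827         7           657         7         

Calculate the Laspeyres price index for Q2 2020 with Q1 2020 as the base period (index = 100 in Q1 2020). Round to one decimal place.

Laspeyres price index uses base-period quantities as weights.
ΣP(Q2 2020)·Q(Q1 2020) = 1×226 + 9×41 + 22×116 + 657×7 = 226 + 369 + 2552 + 4599 = 7746
ΣP(Q1 2020)·Q(Q1 2020) = 1×226 + 12×41 + 18×116 + 827×7 = 226 + 492 + 2088 + 5789 = 8595
Index = 7746 / 8595 × 100 = 90.1222

90.1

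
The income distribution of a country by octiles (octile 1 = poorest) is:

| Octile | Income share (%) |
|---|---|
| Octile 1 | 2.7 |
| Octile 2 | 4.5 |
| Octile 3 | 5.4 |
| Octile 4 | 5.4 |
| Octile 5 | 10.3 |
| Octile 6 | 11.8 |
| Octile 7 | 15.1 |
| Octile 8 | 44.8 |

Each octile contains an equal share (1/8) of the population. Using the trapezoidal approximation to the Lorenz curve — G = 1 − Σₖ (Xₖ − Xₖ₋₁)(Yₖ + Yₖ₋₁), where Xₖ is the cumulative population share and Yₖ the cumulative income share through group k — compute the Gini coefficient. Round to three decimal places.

0.465

Cumulative income shares Yₖ: 0.0270, 0.0720, 0.1260, 0.1800, 0.2830, 0.4010, 0.5520, 1.0000
Σ (Xₖ−Xₖ₋₁)(Yₖ+Yₖ₋₁) = (1/8)(0.0270+0.0000) + (1/8)(0.0720+0.0270) + (1/8)(0.1260+0.0720) + (1/8)(0.1800+0.1260) + (1/8)(0.2830+0.1800) + (1/8)(0.4010+0.2830) + (1/8)(0.5520+0.4010) + (1/8)(1.0000+0.5520)
  = 0.0034 + 0.0124 + 0.0248 + 0.0382 + 0.0579 + 0.0855 + 0.1191 + 0.1940 = 0.5353
G = 1 − 0.5353 = 0.4647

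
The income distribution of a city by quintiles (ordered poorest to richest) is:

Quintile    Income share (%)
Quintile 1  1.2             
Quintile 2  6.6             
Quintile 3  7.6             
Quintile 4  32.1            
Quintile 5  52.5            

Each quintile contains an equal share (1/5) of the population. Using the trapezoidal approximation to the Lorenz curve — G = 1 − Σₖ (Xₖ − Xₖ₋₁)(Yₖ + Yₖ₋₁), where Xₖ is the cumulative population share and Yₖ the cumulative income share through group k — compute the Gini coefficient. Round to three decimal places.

Cumulative income shares Yₖ: 0.0120, 0.0780, 0.1540, 0.4750, 1.0000
Σ (Xₖ−Xₖ₋₁)(Yₖ+Yₖ₋₁) = (1/5)(0.0120+0.0000) + (1/5)(0.0780+0.0120) + (1/5)(0.1540+0.0780) + (1/5)(0.4750+0.1540) + (1/5)(1.0000+0.4750)
  = 0.0024 + 0.0180 + 0.0464 + 0.1258 + 0.2950 = 0.4876
G = 1 − 0.4876 = 0.5124

0.512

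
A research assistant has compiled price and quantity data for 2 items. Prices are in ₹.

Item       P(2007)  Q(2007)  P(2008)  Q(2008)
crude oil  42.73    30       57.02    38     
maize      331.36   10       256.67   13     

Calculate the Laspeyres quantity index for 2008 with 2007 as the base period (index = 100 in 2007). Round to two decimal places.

Laspeyres quantity index uses base-period prices as weights.
ΣP(2007)·Q(2008) = 42.73×38 + 331.36×13 = 1623.74 + 4307.68 = 5931.42
ΣP(2007)·Q(2007) = 42.73×30 + 331.36×10 = 1281.9 + 3313.6 = 4595.5
Index = 5931.42 / 4595.5 × 100 = 129.0702

129.07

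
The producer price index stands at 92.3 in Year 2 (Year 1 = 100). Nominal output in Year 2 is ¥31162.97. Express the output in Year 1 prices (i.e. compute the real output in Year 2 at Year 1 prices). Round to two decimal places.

33762.70

Real = Nominal ÷ (Index/100) = 31162.97 ÷ (92.3/100)
     = 31162.97 ÷ 0.923 = 33762.6977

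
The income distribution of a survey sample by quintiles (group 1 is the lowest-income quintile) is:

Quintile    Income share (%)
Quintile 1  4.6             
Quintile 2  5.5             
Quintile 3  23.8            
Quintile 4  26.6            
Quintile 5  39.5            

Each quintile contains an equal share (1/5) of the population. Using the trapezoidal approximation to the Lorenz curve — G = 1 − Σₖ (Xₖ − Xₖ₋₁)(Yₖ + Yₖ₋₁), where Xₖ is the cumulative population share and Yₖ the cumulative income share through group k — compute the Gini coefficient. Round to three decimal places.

Cumulative income shares Yₖ: 0.0460, 0.1010, 0.3390, 0.6050, 1.0000
Σ (Xₖ−Xₖ₋₁)(Yₖ+Yₖ₋₁) = (1/5)(0.0460+0.0000) + (1/5)(0.1010+0.0460) + (1/5)(0.3390+0.1010) + (1/5)(0.6050+0.3390) + (1/5)(1.0000+0.6050)
  = 0.0092 + 0.0294 + 0.0880 + 0.1888 + 0.3210 = 0.6364
G = 1 − 0.6364 = 0.3636

0.364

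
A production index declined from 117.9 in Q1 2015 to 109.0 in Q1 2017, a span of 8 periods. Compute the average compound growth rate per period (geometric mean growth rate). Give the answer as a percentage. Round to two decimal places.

Growth factor = (109.0/117.9)^(1/8) = (0.924512)^(1/8) = 0.990237
Growth rate = 0.990237 − 1 = -0.009763 = -0.9763%

-0.98%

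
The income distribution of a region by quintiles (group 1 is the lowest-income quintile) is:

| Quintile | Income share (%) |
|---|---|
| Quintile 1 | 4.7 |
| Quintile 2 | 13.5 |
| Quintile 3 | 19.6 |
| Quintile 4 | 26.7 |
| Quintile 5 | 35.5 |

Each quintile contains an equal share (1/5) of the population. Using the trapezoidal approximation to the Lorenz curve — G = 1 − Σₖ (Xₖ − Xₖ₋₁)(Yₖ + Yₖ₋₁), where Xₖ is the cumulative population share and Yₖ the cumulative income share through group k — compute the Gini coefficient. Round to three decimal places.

Cumulative income shares Yₖ: 0.0470, 0.1820, 0.3780, 0.6450, 1.0000
Σ (Xₖ−Xₖ₋₁)(Yₖ+Yₖ₋₁) = (1/5)(0.0470+0.0000) + (1/5)(0.1820+0.0470) + (1/5)(0.3780+0.1820) + (1/5)(0.6450+0.3780) + (1/5)(1.0000+0.6450)
  = 0.0094 + 0.0458 + 0.1120 + 0.2046 + 0.3290 = 0.7008
G = 1 − 0.7008 = 0.2992

0.299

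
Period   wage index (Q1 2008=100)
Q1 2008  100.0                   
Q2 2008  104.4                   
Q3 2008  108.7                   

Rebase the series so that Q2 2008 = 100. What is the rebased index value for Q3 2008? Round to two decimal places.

Rebased(Q3 2008) = 108.7 / 104.4 × 100 = 104.1188

104.12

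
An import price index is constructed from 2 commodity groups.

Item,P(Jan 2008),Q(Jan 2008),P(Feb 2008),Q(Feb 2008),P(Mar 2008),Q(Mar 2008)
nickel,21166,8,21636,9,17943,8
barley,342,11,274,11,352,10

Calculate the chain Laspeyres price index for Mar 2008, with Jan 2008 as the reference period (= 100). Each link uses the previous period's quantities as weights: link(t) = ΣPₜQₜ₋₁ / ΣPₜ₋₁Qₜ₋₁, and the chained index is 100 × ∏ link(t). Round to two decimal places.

Link Jan 2008→Feb 2008:
ΣP(Feb 2008)Q(Jan 2008) = 21636×8 + 274×11 = 173088 + 3014 = 176102
ΣP(Jan 2008)Q(Jan 2008) = 21166×8 + 342×11 = 169328 + 3762 = 173090
link = 176102/173090 = 1.017401
Link Feb 2008→Mar 2008:
ΣP(Mar 2008)Q(Feb 2008) = 17943×9 + 352×11 = 161487 + 3872 = 165359
ΣP(Feb 2008)Q(Feb 2008) = 21636×9 + 274×11 = 194724 + 3014 = 197738
link = 165359/197738 = 0.836253
Chained index = 100 × 1.017401 × 0.836253 = 85.0805

85.08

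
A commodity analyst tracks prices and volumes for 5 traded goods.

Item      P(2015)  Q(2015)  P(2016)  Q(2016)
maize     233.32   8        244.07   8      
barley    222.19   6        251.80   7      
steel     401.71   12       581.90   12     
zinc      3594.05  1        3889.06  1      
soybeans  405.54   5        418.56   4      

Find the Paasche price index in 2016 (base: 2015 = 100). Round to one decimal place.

Paasche price index uses current-period quantities as weights.
ΣP(2016)·Q(2016) = 244.07×8 + 251.80×7 + 581.90×12 + 3889.06×1 + 418.56×4 = 1952.56 + 1762.6 + 6982.8 + 3889.06 + 1674.24 = 16261.26
ΣP(2015)·Q(2016) = 233.32×8 + 222.19×7 + 401.71×12 + 3594.05×1 + 405.54×4 = 1866.56 + 1555.33 + 4820.52 + 3594.05 + 1622.16 = 13458.62
Index = 16261.26 / 13458.62 × 100 = 120.8241

120.8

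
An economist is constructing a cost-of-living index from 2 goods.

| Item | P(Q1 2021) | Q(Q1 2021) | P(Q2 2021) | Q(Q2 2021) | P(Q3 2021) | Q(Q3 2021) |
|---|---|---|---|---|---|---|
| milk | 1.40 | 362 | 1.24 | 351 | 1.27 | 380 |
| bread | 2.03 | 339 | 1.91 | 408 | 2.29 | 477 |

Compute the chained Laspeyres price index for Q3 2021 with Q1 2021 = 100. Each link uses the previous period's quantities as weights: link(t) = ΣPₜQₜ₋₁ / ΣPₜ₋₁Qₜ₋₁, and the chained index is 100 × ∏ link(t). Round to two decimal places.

104.26

Link Q1 2021→Q2 2021:
ΣP(Q2 2021)Q(Q1 2021) = 1.24×362 + 1.91×339 = 448.88 + 647.49 = 1096.37
ΣP(Q1 2021)Q(Q1 2021) = 1.40×362 + 2.03×339 = 506.8 + 688.17 = 1194.97
link = 1096.37/1194.97 = 0.917487
Link Q2 2021→Q3 2021:
ΣP(Q3 2021)Q(Q2 2021) = 1.27×351 + 2.29×408 = 445.77 + 934.32 = 1380.09
ΣP(Q2 2021)Q(Q2 2021) = 1.24×351 + 1.91×408 = 435.24 + 779.28 = 1214.52
link = 1380.09/1214.52 = 1.136325
Chained index = 100 × 0.917487 × 1.136325 = 104.2564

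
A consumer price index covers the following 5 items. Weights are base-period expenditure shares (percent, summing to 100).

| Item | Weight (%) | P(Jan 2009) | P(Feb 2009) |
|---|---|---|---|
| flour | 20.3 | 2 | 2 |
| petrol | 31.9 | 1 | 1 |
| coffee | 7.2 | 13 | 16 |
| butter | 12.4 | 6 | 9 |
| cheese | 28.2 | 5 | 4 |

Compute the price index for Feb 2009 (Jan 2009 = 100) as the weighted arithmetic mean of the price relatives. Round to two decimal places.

flour: 20.3 × (2/2) = 20.3 × 1.000000 = 20.3000
petrol: 31.9 × (1/1) = 31.9 × 1.000000 = 31.9000
coffee: 7.2 × (16/13) = 7.2 × 1.230769 = 8.8615
butter: 12.4 × (9/6) = 12.4 × 1.500000 = 18.6000
cheese: 28.2 × (4/5) = 28.2 × 0.800000 = 22.5600
Index = Σ wᵢ·(p₁ᵢ/p₀ᵢ) = 20.3000 + 31.9000 + 8.8615 + 18.6000 + 22.5600 = 102.2215

102.22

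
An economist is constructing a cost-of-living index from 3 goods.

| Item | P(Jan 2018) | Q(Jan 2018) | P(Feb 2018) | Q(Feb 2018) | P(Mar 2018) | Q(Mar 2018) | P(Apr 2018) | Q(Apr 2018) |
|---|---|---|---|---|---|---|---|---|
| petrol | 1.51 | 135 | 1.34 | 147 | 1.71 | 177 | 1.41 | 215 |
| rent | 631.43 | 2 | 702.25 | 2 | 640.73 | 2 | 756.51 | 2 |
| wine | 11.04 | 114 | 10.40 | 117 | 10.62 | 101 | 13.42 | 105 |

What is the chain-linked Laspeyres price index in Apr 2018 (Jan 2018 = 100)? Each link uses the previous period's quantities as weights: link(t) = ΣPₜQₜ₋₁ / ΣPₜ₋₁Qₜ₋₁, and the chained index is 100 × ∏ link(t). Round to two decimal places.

117.51

Link Jan 2018→Feb 2018:
ΣP(Feb 2018)Q(Jan 2018) = 1.34×135 + 702.25×2 + 10.40×114 = 180.9 + 1404.5 + 1185.6 = 2771
ΣP(Jan 2018)Q(Jan 2018) = 1.51×135 + 631.43×2 + 11.04×114 = 203.85 + 1262.86 + 1258.56 = 2725.27
link = 2771/2725.27 = 1.016780
Link Feb 2018→Mar 2018:
ΣP(Mar 2018)Q(Feb 2018) = 1.71×147 + 640.73×2 + 10.62×117 = 251.37 + 1281.46 + 1242.54 = 2775.37
ΣP(Feb 2018)Q(Feb 2018) = 1.34×147 + 702.25×2 + 10.40×117 = 196.98 + 1404.5 + 1216.8 = 2818.28
link = 2775.37/2818.28 = 0.984774
Link Mar 2018→Apr 2018:
ΣP(Apr 2018)Q(Mar 2018) = 1.41×177 + 756.51×2 + 13.42×101 = 249.57 + 1513.02 + 1355.42 = 3118.01
ΣP(Mar 2018)Q(Mar 2018) = 1.71×177 + 640.73×2 + 10.62×101 = 302.67 + 1281.46 + 1072.62 = 2656.75
link = 3118.01/2656.75 = 1.173618
Chained index = 100 × 1.016780 × 0.984774 × 1.173618 = 117.5143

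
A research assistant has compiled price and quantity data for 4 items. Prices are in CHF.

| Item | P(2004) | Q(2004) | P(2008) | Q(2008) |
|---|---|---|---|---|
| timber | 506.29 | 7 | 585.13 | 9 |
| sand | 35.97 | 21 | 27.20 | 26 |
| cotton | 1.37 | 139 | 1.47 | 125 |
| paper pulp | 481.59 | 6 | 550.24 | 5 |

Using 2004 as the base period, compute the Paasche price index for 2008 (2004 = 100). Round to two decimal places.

Paasche price index uses current-period quantities as weights.
ΣP(2008)·Q(2008) = 585.13×9 + 27.20×26 + 1.47×125 + 550.24×5 = 5266.17 + 707.2 + 183.75 + 2751.2 = 8908.32
ΣP(2004)·Q(2008) = 506.29×9 + 35.97×26 + 1.37×125 + 481.59×5 = 4556.61 + 935.22 + 171.25 + 2407.95 = 8071.03
Index = 8908.32 / 8071.03 × 100 = 110.3740

110.37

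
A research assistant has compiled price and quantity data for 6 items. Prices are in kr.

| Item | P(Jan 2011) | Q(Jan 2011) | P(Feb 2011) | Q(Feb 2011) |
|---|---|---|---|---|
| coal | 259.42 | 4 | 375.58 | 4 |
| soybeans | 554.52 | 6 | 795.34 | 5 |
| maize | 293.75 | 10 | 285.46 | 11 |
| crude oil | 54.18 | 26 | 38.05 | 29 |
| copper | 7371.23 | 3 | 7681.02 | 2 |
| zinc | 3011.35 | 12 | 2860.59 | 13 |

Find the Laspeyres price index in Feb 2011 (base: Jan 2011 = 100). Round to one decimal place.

Laspeyres price index uses base-period quantities as weights.
ΣP(Feb 2011)·Q(Jan 2011) = 375.58×4 + 795.34×6 + 285.46×10 + 38.05×26 + 7681.02×3 + 2860.59×12 = 1502.32 + 4772.04 + 2854.6 + 989.3 + 23043.06 + 34327.08 = 67488.4
ΣP(Jan 2011)·Q(Jan 2011) = 259.42×4 + 554.52×6 + 293.75×10 + 54.18×26 + 7371.23×3 + 3011.35×12 = 1037.68 + 3327.12 + 2937.5 + 1408.68 + 22113.69 + 36136.2 = 66960.87
Index = 67488.4 / 66960.87 × 100 = 100.7878

100.8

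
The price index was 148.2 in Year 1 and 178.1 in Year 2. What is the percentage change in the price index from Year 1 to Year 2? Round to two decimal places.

20.18%

Change = (178.1 − 148.2) / 148.2 × 100
       = 29.9 / 148.2 × 100 = 20.1754%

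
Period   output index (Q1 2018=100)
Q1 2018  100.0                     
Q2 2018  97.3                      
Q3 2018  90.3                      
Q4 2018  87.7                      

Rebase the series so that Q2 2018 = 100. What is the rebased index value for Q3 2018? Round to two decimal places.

Rebased(Q3 2018) = 90.3 / 97.3 × 100 = 92.8058

92.81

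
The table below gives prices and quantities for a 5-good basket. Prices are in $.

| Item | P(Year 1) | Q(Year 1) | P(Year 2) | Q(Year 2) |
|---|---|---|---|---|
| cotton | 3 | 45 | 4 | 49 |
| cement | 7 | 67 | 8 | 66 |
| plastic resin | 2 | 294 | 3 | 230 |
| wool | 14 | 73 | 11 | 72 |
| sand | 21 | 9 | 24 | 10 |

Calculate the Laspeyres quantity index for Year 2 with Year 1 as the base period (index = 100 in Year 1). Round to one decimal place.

95.2

Laspeyres quantity index uses base-period prices as weights.
ΣP(Year 1)·Q(Year 2) = 3×49 + 7×66 + 2×230 + 14×72 + 21×10 = 147 + 462 + 460 + 1008 + 210 = 2287
ΣP(Year 1)·Q(Year 1) = 3×45 + 7×67 + 2×294 + 14×73 + 21×9 = 135 + 469 + 588 + 1022 + 189 = 2403
Index = 2287 / 2403 × 100 = 95.1727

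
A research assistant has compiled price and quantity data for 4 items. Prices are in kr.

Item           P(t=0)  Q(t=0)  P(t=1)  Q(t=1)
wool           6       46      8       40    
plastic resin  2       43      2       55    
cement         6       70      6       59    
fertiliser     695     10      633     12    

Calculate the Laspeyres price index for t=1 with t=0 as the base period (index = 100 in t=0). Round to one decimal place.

93.2

Laspeyres price index uses base-period quantities as weights.
ΣP(t=1)·Q(t=0) = 8×46 + 2×43 + 6×70 + 633×10 = 368 + 86 + 420 + 6330 = 7204
ΣP(t=0)·Q(t=0) = 6×46 + 2×43 + 6×70 + 695×10 = 276 + 86 + 420 + 6950 = 7732
Index = 7204 / 7732 × 100 = 93.1712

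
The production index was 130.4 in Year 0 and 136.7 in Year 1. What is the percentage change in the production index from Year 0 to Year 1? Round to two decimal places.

Change = (136.7 − 130.4) / 130.4 × 100
       = 6.3 / 130.4 × 100 = 4.8313%

4.83%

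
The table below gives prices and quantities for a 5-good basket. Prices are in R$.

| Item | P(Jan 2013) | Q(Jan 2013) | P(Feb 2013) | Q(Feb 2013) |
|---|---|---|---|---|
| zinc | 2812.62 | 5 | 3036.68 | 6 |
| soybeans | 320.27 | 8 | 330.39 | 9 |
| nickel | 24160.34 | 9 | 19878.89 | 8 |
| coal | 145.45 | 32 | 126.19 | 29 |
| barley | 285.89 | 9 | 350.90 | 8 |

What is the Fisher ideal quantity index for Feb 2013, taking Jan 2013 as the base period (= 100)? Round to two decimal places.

Laspeyres component (base-period weights):
ΣP(Jan 2013)Q(Feb 2013) = 2812.62×6 + 320.27×9 + 24160.34×8 + 145.45×29 + 285.89×8 = 16875.72 + 2882.43 + 193282.72 + 4218.05 + 2287.12 = 219546.04
ΣP(Jan 2013)Q(Jan 2013) = 2812.62×5 + 320.27×8 + 24160.34×9 + 145.45×32 + 285.89×9 = 14063.1 + 2562.16 + 217443.06 + 4654.4 + 2573.01 = 241295.73
L = 219546.04 / 241295.73 × 100 = 90.9863
Paasche component (current-period weights):
ΣP(Feb 2013)Q(Feb 2013) = 3036.68×6 + 330.39×9 + 19878.89×8 + 126.19×29 + 350.90×8 = 18220.08 + 2973.51 + 159031.12 + 3659.51 + 2807.2 = 186691.42
ΣP(Feb 2013)Q(Jan 2013) = 3036.68×5 + 330.39×8 + 19878.89×9 + 126.19×32 + 350.90×9 = 15183.4 + 2643.12 + 178910.01 + 4038.08 + 3158.1 = 203932.71
P = 186691.42 / 203932.71 × 100 = 91.5456
Fisher = √(L × P) = √(90.9863 × 91.5456) = 91.2655

91.27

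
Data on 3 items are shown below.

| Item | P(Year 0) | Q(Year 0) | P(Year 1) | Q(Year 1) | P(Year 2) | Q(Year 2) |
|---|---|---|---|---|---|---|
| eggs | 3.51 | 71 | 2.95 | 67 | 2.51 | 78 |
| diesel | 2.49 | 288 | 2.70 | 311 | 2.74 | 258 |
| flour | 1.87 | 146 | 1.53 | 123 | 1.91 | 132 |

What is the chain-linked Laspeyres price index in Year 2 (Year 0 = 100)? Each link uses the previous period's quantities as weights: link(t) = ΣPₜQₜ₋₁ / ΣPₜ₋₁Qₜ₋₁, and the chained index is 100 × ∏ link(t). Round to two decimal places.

Link Year 0→Year 1:
ΣP(Year 1)Q(Year 0) = 2.95×71 + 2.70×288 + 1.53×146 = 209.45 + 777.6 + 223.38 = 1210.43
ΣP(Year 0)Q(Year 0) = 3.51×71 + 2.49×288 + 1.87×146 = 249.21 + 717.12 + 273.02 = 1239.35
link = 1210.43/1239.35 = 0.976665
Link Year 1→Year 2:
ΣP(Year 2)Q(Year 1) = 2.51×67 + 2.74×311 + 1.91×123 = 168.17 + 852.14 + 234.93 = 1255.24
ΣP(Year 1)Q(Year 1) = 2.95×67 + 2.70×311 + 1.53×123 = 197.65 + 839.7 + 188.19 = 1225.54
link = 1255.24/1225.54 = 1.024234
Chained index = 100 × 0.976665 × 1.024234 = 100.0334

100.03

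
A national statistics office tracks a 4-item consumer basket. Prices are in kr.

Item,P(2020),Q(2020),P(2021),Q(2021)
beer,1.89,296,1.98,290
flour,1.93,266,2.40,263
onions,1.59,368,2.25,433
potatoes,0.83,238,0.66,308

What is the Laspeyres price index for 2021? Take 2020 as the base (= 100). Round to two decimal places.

119.08

Laspeyres price index uses base-period quantities as weights.
ΣP(2021)·Q(2020) = 1.98×296 + 2.40×266 + 2.25×368 + 0.66×238 = 586.08 + 638.4 + 828 + 157.08 = 2209.56
ΣP(2020)·Q(2020) = 1.89×296 + 1.93×266 + 1.59×368 + 0.83×238 = 559.44 + 513.38 + 585.12 + 197.54 = 1855.48
Index = 2209.56 / 1855.48 × 100 = 119.0829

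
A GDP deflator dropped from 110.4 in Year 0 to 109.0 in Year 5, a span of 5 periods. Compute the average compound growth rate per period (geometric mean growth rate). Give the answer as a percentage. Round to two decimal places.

Growth factor = (109.0/110.4)^(1/5) = (0.987319)^(1/5) = 0.997451
Growth rate = 0.997451 − 1 = -0.002549 = -0.2549%

-0.25%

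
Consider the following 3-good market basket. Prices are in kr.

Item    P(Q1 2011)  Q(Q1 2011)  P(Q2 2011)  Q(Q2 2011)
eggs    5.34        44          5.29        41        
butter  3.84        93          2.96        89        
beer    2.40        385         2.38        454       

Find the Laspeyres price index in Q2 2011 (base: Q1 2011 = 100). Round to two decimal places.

93.95

Laspeyres price index uses base-period quantities as weights.
ΣP(Q2 2011)·Q(Q1 2011) = 5.29×44 + 2.96×93 + 2.38×385 = 232.76 + 275.28 + 916.3 = 1424.34
ΣP(Q1 2011)·Q(Q1 2011) = 5.34×44 + 3.84×93 + 2.40×385 = 234.96 + 357.12 + 924 = 1516.08
Index = 1424.34 / 1516.08 × 100 = 93.9489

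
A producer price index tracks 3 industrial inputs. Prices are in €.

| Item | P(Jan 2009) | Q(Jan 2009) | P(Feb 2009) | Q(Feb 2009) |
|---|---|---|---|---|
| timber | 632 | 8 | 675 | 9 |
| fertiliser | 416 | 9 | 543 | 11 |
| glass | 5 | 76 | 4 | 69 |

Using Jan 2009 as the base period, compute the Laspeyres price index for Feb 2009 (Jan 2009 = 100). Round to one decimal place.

Laspeyres price index uses base-period quantities as weights.
ΣP(Feb 2009)·Q(Jan 2009) = 675×8 + 543×9 + 4×76 = 5400 + 4887 + 304 = 10591
ΣP(Jan 2009)·Q(Jan 2009) = 632×8 + 416×9 + 5×76 = 5056 + 3744 + 380 = 9180
Index = 10591 / 9180 × 100 = 115.3704

115.4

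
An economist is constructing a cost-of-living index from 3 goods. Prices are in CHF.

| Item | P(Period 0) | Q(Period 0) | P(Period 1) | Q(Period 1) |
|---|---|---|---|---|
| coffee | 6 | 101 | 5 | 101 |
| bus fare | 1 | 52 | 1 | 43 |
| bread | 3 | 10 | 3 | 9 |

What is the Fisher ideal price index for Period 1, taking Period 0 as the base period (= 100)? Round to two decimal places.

85.19

Laspeyres component (base-period weights):
ΣP(Period 1)Q(Period 0) = 5×101 + 1×52 + 3×10 = 505 + 52 + 30 = 587
ΣP(Period 0)Q(Period 0) = 6×101 + 1×52 + 3×10 = 606 + 52 + 30 = 688
L = 587 / 688 × 100 = 85.3198
Paasche component (current-period weights):
ΣP(Period 1)Q(Period 1) = 5×101 + 1×43 + 3×9 = 505 + 43 + 27 = 575
ΣP(Period 0)Q(Period 1) = 6×101 + 1×43 + 3×9 = 606 + 43 + 27 = 676
P = 575 / 676 × 100 = 85.0592
Fisher = √(L × P) = √(85.3198 × 85.0592) = 85.1894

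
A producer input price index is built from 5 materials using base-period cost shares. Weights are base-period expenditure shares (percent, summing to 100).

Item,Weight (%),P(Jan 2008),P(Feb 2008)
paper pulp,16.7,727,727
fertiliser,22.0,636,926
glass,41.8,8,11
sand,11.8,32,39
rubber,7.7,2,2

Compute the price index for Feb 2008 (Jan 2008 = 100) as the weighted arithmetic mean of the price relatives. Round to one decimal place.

paper pulp: 16.7 × (727/727) = 16.7 × 1.000000 = 16.7000
fertiliser: 22.0 × (926/636) = 22.0 × 1.455975 = 32.0314
glass: 41.8 × (11/8) = 41.8 × 1.375000 = 57.4750
sand: 11.8 × (39/32) = 11.8 × 1.218750 = 14.3813
rubber: 7.7 × (2/2) = 7.7 × 1.000000 = 7.7000
Index = Σ wᵢ·(p₁ᵢ/p₀ᵢ) = 16.7000 + 32.0314 + 57.4750 + 14.3813 + 7.7000 = 128.2877

128.3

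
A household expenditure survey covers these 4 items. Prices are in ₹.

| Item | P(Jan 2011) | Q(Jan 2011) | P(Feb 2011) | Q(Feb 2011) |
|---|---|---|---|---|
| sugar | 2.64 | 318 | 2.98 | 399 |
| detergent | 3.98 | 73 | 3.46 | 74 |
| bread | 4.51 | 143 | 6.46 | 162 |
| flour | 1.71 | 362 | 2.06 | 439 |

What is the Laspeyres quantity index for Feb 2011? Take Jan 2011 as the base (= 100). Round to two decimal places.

118.18

Laspeyres quantity index uses base-period prices as weights.
ΣP(Jan 2011)·Q(Feb 2011) = 2.64×399 + 3.98×74 + 4.51×162 + 1.71×439 = 1053.36 + 294.52 + 730.62 + 750.69 = 2829.19
ΣP(Jan 2011)·Q(Jan 2011) = 2.64×318 + 3.98×73 + 4.51×143 + 1.71×362 = 839.52 + 290.54 + 644.93 + 619.02 = 2394.01
Index = 2829.19 / 2394.01 × 100 = 118.1779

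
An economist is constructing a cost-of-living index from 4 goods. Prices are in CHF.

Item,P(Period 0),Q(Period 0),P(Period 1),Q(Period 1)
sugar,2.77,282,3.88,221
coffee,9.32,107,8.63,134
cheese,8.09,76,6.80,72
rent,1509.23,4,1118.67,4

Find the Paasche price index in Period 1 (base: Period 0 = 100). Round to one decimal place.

82.3

Paasche price index uses current-period quantities as weights.
ΣP(Period 1)·Q(Period 1) = 3.88×221 + 8.63×134 + 6.80×72 + 1118.67×4 = 857.48 + 1156.42 + 489.6 + 4474.68 = 6978.18
ΣP(Period 0)·Q(Period 1) = 2.77×221 + 9.32×134 + 8.09×72 + 1509.23×4 = 612.17 + 1248.88 + 582.48 + 6036.92 = 8480.45
Index = 6978.18 / 8480.45 × 100 = 82.2855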